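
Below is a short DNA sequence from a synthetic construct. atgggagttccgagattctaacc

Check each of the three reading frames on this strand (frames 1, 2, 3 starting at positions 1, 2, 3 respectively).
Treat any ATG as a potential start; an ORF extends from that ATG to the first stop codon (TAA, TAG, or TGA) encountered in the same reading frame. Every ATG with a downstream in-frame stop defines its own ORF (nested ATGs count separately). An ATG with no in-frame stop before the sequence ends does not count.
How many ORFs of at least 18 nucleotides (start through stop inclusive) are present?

Frame 1: ATG GGA GTT CCG AGA TTC TAA — ATG at 1, stop TAA at 19 → 21 nt.
Frame 2: TGG GAG TTC CGA GAT TCT AAC — no ATG→stop ORF.
Frame 3: GGG AGT TCC GAG ATT CTA ACC — no ATG→stop ORF.
ORFs ≥ 18 nucleotides: frame 1 1–21 (21 nucleotides). Count = 1.

1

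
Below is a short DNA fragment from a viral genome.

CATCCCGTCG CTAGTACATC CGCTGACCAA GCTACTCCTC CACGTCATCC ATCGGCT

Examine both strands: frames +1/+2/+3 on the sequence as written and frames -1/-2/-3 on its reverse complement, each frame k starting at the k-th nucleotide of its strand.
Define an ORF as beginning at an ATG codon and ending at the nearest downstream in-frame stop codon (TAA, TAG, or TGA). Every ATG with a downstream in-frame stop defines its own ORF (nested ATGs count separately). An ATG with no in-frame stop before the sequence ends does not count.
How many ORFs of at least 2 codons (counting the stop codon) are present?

2

Reverse complement (5'→3'): AGCCGATGGATGACGTGGAGGAGTAGCTTGGTCAGCGGATGTACTAGCGACGGGATG
Frame +1: CAT CCC GTC GCT AGT ACA TCC GCT GAC CAA GCT ACT CCT CCA CGT CAT CCA TCG GCT — no ATG→stop ORF.
Frame +2: ATC CCG TCG CTA GTA CAT CCG CTG ACC AAG CTA CTC CTC CAC GTC ATC CAT CGG — no ATG→stop ORF.
Frame +3: TCC CGT CGC TAG TAC ATC CGC TGA CCA AGC TAC TCC TCC ACG TCA TCC ATC GGC — no ATG→stop ORF.
Frame -1: AGC CGA TGG ATG ACG TGG AGG AGT AGC TTG GTC AGC GGA TGT ACT AGC GAC GGG ATG — no ATG→stop ORF.
Frame -2: GCC GAT GGA TGA CGT GGA GGA GTA GCT TGG TCA GCG GAT GTA CTA GCG ACG GGA — no ATG→stop ORF.
Frame -3: CCG ATG GAT GAC GTG GAG GAG TAG CTT GGT CAG CGG ATG TAC TAG CGA CGG GAT — ATG at 6, stop TAG at 24 → 21 nt; ATG at 39, stop TAG at 45 → 9 nt.
ORFs ≥ 2 codons: frame -3 6–26 (7 codons), frame -3 39–47 (3 codons). Count = 2.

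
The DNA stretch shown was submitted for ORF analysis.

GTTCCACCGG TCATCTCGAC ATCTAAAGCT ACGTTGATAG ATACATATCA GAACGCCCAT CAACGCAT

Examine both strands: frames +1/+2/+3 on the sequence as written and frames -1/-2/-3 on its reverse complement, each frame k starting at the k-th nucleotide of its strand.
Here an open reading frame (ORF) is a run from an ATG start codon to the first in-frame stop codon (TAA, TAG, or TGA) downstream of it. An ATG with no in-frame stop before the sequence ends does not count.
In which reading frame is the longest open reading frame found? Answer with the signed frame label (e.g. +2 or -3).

-2

Reverse complement (5'→3'): ATGCGTTGATGGGCGTTCTGATATGTATCTATCAACGTAGCTTTAGATGTCGAGATGACCGGTGGAAC
Frame +1: GTT CCA CCG GTC ATC TCG ACA TCT AAA GCT ACG TTG ATA GAT ACA TAT CAG AAC GCC CAT CAA CGC — no ATG→stop ORF.
Frame +2: TTC CAC CGG TCA TCT CGA CAT CTA AAG CTA CGT TGA TAG ATA CAT ATC AGA ACG CCC ATC AAC GCA — no ATG→stop ORF.
Frame +3: TCC ACC GGT CAT CTC GAC ATC TAA AGC TAC GTT GAT AGA TAC ATA TCA GAA CGC CCA TCA ACG CAT — no ATG→stop ORF.
Frame -1: ATG CGT TGA TGG GCG TTC TGA TAT GTA TCT ATC AAC GTA GCT TTA GAT GTC GAG ATG ACC GGT GGA — ATG at 1, stop TGA at 7 → 9 nt.
Frame -2: TGC GTT GAT GGG CGT TCT GAT ATG TAT CTA TCA ACG TAG CTT TAG ATG TCG AGA TGA CCG GTG GAA — ATG at 23, stop TAG at 38 → 18 nt; ATG at 47, stop TGA at 56 → 12 nt.
Frame -3: GCG TTG ATG GGC GTT CTG ATA TGT ATC TAT CAA CGT AGC TTT AGA TGT CGA GAT GAC CGG TGG AAC — no ATG→stop ORF.
Longest ORF is 18 nt in frame -2 (positions 23–40).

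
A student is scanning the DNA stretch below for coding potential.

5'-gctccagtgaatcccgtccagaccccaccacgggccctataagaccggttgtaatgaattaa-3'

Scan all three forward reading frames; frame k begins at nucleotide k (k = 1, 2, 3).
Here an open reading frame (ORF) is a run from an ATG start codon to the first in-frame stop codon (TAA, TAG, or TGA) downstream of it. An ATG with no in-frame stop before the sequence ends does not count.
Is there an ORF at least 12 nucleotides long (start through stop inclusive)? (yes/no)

no

Frame 1: GCT CCA GTG AAT CCC GTC CAG ACC CCA CCA CGG GCC CTA TAA GAC CGG TTG TAA TGA ATT — no ATG→stop ORF.
Frame 2: CTC CAG TGA ATC CCG TCC AGA CCC CAC CAC GGG CCC TAT AAG ACC GGT TGT AAT GAA TTA — no ATG→stop ORF.
Frame 3: TCC AGT GAA TCC CGT CCA GAC CCC ACC ACG GGC CCT ATA AGA CCG GTT GTA ATG AAT TAA — ATG at 54, stop TAA at 60 → 9 nt.
Largest ORF found is 9 nucleotides < 12, so no.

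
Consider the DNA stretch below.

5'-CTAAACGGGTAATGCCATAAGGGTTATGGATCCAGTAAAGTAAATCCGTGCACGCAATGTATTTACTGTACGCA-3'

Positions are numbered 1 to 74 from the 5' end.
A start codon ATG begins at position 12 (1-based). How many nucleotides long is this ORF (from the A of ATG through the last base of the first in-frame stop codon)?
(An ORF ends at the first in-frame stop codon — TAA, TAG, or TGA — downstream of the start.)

9

Codons from position 12: ATG (12–14), CCA (15–17), TAA (18–20).
TAA is the first in-frame stop; ORF spans 12–20, 9 nucleotides.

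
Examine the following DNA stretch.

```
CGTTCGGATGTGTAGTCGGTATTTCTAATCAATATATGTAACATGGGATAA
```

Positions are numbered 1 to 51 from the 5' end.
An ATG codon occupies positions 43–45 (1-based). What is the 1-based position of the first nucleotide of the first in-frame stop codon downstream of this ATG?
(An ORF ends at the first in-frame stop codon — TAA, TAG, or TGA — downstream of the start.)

49

Codons from position 43: ATG (43–45), GGA (46–48), TAA (49–51).
TAA is a stop codon; it begins at position 49.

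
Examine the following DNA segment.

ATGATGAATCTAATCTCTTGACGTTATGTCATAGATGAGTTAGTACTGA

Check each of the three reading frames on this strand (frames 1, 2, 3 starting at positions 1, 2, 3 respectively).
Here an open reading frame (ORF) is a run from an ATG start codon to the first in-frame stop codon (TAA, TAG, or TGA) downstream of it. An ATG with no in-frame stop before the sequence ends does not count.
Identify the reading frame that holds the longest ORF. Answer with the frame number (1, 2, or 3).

1

Frame 1: ATG ATG AAT CTA ATC TCT TGA CGT TAT GTC ATA GAT GAG TTA GTA CTG — ATG at 1, stop TGA at 19 → 21 nt; ATG at 4, stop TGA at 19 → 18 nt.
Frame 2: TGA TGA ATC TAA TCT CTT GAC GTT ATG TCA TAG ATG AGT TAG TAC TGA — ATG at 26, stop TAG at 32 → 9 nt; ATG at 35, stop TAG at 41 → 9 nt.
Frame 3: GAT GAA TCT AAT CTC TTG ACG TTA TGT CAT AGA TGA GTT AGT ACT — no ATG→stop ORF.
Longest ORF is 21 nt in frame 1 (positions 1–21).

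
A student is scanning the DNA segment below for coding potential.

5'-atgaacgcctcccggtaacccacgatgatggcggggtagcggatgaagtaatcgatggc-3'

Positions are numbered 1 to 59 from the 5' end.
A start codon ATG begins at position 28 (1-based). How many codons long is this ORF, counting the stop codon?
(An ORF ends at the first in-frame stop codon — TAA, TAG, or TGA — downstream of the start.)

4

Codons from position 28: ATG (28–30), GCG (31–33), GGG (34–36), TAG (37–39).
TAG is the first in-frame stop; that's 4 codons including the stop.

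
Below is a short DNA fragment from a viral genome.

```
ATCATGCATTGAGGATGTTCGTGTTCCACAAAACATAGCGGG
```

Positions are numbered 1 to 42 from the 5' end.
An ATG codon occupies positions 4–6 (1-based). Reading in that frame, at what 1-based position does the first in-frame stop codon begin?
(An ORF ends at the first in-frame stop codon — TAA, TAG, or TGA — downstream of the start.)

10

Codons from position 4: ATG (4–6), CAT (7–9), TGA (10–12).
TGA is a stop codon; it begins at position 10.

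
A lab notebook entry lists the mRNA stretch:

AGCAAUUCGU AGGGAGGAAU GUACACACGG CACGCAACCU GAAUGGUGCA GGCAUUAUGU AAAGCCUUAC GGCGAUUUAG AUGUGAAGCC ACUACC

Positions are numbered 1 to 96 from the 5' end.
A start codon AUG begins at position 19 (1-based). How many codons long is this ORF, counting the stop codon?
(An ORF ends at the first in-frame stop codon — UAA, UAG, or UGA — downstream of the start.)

8

Codons from position 19: AUG (19–21), UAC (22–24), ACA (25–27), CGG (28–30), CAC (31–33), GCA (34–36), ACC (37–39), UGA (40–42).
UGA is the first in-frame stop; that's 8 codons including the stop.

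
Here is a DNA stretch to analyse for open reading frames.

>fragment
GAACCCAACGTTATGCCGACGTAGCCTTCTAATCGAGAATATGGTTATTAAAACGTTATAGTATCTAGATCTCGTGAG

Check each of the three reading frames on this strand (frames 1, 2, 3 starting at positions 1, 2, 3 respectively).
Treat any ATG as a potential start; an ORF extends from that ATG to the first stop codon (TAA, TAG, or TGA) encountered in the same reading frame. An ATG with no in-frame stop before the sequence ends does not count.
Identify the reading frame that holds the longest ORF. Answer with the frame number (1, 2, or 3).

2

Frame 1: GAA CCC AAC GTT ATG CCG ACG TAG CCT TCT AAT CGA GAA TAT GGT TAT TAA AAC GTT ATA GTA TCT AGA TCT CGT GAG — ATG at 13, stop TAG at 22 → 12 nt.
Frame 2: AAC CCA ACG TTA TGC CGA CGT AGC CTT CTA ATC GAG AAT ATG GTT ATT AAA ACG TTA TAG TAT CTA GAT CTC GTG — ATG at 41, stop TAG at 59 → 21 nt.
Frame 3: ACC CAA CGT TAT GCC GAC GTA GCC TTC TAA TCG AGA ATA TGG TTA TTA AAA CGT TAT AGT ATC TAG ATC TCG TGA — no ATG→stop ORF.
Longest ORF is 21 nt in frame 2 (positions 41–61).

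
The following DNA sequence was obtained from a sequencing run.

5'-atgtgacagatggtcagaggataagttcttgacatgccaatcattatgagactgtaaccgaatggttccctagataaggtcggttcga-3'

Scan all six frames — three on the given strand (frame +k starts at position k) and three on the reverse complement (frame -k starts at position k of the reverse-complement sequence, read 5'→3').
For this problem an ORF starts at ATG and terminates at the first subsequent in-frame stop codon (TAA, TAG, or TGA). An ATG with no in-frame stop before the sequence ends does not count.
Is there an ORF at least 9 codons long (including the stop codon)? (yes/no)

Reverse complement (5'→3'): TCGAACCGACCTTATCTAGGGAACCATTCGGTTACAGTCTCATAATGATTGGCATGTCAAGAACTTATCCTCTGACCATCTGTCACAT
Frame +1: ATG TGA CAG ATG GTC AGA GGA TAA GTT CTT GAC ATG CCA ATC ATT ATG AGA CTG TAA CCG AAT GGT TCC CTA GAT AAG GTC GGT TCG — ATG at 1, stop TGA at 4 → 6 nt; ATG at 10, stop TAA at 22 → 15 nt; ATG at 34, stop TAA at 55 → 24 nt; ATG at 46, stop TAA at 55 → 12 nt.
Frame +2: TGT GAC AGA TGG TCA GAG GAT AAG TTC TTG ACA TGC CAA TCA TTA TGA GAC TGT AAC CGA ATG GTT CCC TAG ATA AGG TCG GTT CGA — ATG at 62, stop TAG at 71 → 12 nt.
Frame +3: GTG ACA GAT GGT CAG AGG ATA AGT TCT TGA CAT GCC AAT CAT TAT GAG ACT GTA ACC GAA TGG TTC CCT AGA TAA GGT CGG TTC — no ATG→stop ORF.
Frame -1: TCG AAC CGA CCT TAT CTA GGG AAC CAT TCG GTT ACA GTC TCA TAA TGA TTG GCA TGT CAA GAA CTT ATC CTC TGA CCA TCT GTC ACA — no ATG→stop ORF.
Frame -2: CGA ACC GAC CTT ATC TAG GGA ACC ATT CGG TTA CAG TCT CAT AAT GAT TGG CAT GTC AAG AAC TTA TCC TCT GAC CAT CTG TCA CAT — no ATG→stop ORF.
Frame -3: GAA CCG ACC TTA TCT AGG GAA CCA TTC GGT TAC AGT CTC ATA ATG ATT GGC ATG TCA AGA ACT TAT CCT CTG ACC ATC TGT CAC — no ATG→stop ORF.
Largest ORF found is 8 codons < 9, so no.

no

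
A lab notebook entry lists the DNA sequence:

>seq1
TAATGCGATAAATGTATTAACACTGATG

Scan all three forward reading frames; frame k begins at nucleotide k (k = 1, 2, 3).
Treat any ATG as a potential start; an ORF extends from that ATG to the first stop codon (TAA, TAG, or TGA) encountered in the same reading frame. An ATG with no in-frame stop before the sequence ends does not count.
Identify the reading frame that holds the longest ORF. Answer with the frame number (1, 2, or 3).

3

Frame 1: TAA TGC GAT AAA TGT ATT AAC ACT GAT — no ATG→stop ORF.
Frame 2: AAT GCG ATA AAT GTA TTA ACA CTG ATG — no ATG→stop ORF.
Frame 3: ATG CGA TAA ATG TAT TAA CAC TGA — ATG at 3, stop TAA at 9 → 9 nt; ATG at 12, stop TAA at 18 → 9 nt.
Longest ORF is 9 nt in frame 3 (positions 3–11).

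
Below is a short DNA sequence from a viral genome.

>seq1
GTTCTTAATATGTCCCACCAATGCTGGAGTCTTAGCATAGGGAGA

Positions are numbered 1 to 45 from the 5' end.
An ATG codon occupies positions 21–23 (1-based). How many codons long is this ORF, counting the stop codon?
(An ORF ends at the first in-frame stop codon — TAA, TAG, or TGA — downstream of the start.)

5

Codons from position 21: ATG (21–23), CTG (24–26), GAG (27–29), TCT (30–32), TAG (33–35).
TAG is the first in-frame stop; that's 5 codons including the stop.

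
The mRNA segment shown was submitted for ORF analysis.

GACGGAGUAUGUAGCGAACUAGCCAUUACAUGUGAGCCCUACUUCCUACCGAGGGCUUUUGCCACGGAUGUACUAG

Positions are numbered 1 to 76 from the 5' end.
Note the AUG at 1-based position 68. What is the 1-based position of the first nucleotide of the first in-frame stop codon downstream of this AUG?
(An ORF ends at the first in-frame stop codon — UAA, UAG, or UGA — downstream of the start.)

Codons from position 68: AUG (68–70), UAC (71–73), UAG (74–76).
UAG is a stop codon; it begins at position 74.

74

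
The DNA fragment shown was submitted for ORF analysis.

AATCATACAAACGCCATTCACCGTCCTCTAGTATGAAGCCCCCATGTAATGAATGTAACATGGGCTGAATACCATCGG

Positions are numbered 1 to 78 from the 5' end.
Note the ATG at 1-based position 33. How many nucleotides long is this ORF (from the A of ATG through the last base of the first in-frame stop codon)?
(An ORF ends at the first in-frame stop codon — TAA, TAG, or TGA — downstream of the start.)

Codons from position 33: ATG (33–35), AAG (36–38), CCC (39–41), CCA (42–44), TGT (45–47), AAT (48–50), GAA (51–53), TGT (54–56), AAC (57–59), ATG (60–62), GGC (63–65), TGA (66–68).
TGA is the first in-frame stop; ORF spans 33–68, 36 nucleotides.

36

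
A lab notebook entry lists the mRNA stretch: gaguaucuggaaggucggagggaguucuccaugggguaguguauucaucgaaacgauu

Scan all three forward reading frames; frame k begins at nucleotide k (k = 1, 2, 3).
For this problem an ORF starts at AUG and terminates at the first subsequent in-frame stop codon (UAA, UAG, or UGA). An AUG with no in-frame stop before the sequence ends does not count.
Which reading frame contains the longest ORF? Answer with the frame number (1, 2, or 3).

Frame 1: GAG UAU CUG GAA GGU CGG AGG GAG UUC UCC AUG GGG UAG UGU AUU CAU CGA AAC GAU — AUG at 31, stop UAG at 37 → 9 nt.
Frame 2: AGU AUC UGG AAG GUC GGA GGG AGU UCU CCA UGG GGU AGU GUA UUC AUC GAA ACG AUU — no AUG→stop ORF.
Frame 3: GUA UCU GGA AGG UCG GAG GGA GUU CUC CAU GGG GUA GUG UAU UCA UCG AAA CGA — no AUG→stop ORF.
Longest ORF is 9 nt in frame 1 (positions 31–39).

1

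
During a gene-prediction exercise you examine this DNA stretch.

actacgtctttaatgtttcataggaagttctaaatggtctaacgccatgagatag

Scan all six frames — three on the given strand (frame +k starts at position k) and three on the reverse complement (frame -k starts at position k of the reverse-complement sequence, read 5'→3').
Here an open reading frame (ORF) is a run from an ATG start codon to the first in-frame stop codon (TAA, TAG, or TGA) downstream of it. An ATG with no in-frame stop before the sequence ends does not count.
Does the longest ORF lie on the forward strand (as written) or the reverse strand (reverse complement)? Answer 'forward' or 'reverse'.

Reverse complement (5'→3'): CTATCTCATGGCGTTAGACCATTTAGAACTTCCTATGAAACATTAAAGACGTAGT
Frame +1: ACT ACG TCT TTA ATG TTT CAT AGG AAG TTC TAA ATG GTC TAA CGC CAT GAG ATA — ATG at 13, stop TAA at 31 → 21 nt; ATG at 34, stop TAA at 40 → 9 nt.
Frame +2: CTA CGT CTT TAA TGT TTC ATA GGA AGT TCT AAA TGG TCT AAC GCC ATG AGA TAG — ATG at 47, stop TAG at 53 → 9 nt.
Frame +3: TAC GTC TTT AAT GTT TCA TAG GAA GTT CTA AAT GGT CTA ACG CCA TGA GAT — no ATG→stop ORF.
Frame -1: CTA TCT CAT GGC GTT AGA CCA TTT AGA ACT TCC TAT GAA ACA TTA AAG ACG TAG — no ATG→stop ORF.
Frame -2: TAT CTC ATG GCG TTA GAC CAT TTA GAA CTT CCT ATG AAA CAT TAA AGA CGT AGT — ATG at 8, stop TAA at 44 → 39 nt; ATG at 35, stop TAA at 44 → 12 nt.
Frame -3: ATC TCA TGG CGT TAG ACC ATT TAG AAC TTC CTA TGA AAC ATT AAA GAC GTA — no ATG→stop ORF.
Forward-strand max 21 nt; reverse-strand max 39 nt. The reverse strand has the longer ORF.

reverse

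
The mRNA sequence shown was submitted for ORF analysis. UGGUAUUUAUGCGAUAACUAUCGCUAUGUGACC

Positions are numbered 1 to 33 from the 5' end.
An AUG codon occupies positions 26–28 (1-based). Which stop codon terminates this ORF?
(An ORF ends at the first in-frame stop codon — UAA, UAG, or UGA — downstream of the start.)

Codons from position 26: AUG (26–28), UGA (29–31).
The first in-frame stop codon is UGA.

UGA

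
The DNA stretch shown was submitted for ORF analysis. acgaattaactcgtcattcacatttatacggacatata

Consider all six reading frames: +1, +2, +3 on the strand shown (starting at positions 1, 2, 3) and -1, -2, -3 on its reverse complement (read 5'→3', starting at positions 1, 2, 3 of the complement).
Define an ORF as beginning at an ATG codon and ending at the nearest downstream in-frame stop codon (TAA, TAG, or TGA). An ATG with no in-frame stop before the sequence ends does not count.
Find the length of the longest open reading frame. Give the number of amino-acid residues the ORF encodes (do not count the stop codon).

3

Reverse complement (5'→3'): TATATGTCCGTATAAATGTGAATGACGAGTTAATTCGT
Frame +1: ACG AAT TAA CTC GTC ATT CAC ATT TAT ACG GAC ATA — no ATG→stop ORF.
Frame +2: CGA ATT AAC TCG TCA TTC ACA TTT ATA CGG ACA TAT — no ATG→stop ORF.
Frame +3: GAA TTA ACT CGT CAT TCA CAT TTA TAC GGA CAT ATA — no ATG→stop ORF.
Frame -1: TAT ATG TCC GTA TAA ATG TGA ATG ACG AGT TAA TTC — ATG at 4, stop TAA at 13 → 12 nt; ATG at 16, stop TGA at 19 → 6 nt; ATG at 22, stop TAA at 31 → 12 nt.
Frame -2: ATA TGT CCG TAT AAA TGT GAA TGA CGA GTT AAT TCG — no ATG→stop ORF.
Frame -3: TAT GTC CGT ATA AAT GTG AAT GAC GAG TTA ATT CGT — no ATG→stop ORF.
Longest: frame -1, positions 4–15, 12 nt = 4 codons = 3 aa. → 3 amino acids.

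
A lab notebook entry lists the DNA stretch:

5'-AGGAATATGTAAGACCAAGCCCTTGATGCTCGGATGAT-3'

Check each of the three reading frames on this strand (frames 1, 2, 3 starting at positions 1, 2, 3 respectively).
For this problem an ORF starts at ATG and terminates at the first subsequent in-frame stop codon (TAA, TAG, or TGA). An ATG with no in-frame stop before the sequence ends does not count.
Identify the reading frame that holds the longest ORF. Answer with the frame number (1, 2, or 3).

2

Frame 1: AGG AAT ATG TAA GAC CAA GCC CTT GAT GCT CGG ATG — ATG at 7, stop TAA at 10 → 6 nt.
Frame 2: GGA ATA TGT AAG ACC AAG CCC TTG ATG CTC GGA TGA — ATG at 26, stop TGA at 35 → 12 nt.
Frame 3: GAA TAT GTA AGA CCA AGC CCT TGA TGC TCG GAT GAT — no ATG→stop ORF.
Longest ORF is 12 nt in frame 2 (positions 26–37).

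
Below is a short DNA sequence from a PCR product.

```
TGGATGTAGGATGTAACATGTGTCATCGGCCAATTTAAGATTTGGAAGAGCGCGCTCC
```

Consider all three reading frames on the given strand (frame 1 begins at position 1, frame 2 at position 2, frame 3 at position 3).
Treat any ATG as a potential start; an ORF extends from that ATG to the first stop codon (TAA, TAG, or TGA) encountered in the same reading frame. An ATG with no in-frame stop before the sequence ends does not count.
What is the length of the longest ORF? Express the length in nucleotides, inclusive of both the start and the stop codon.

Frame 1: TGG ATG TAG GAT GTA ACA TGT GTC ATC GGC CAA TTT AAG ATT TGG AAG AGC GCG CTC — ATG at 4, stop TAG at 7 → 6 nt.
Frame 2: GGA TGT AGG ATG TAA CAT GTG TCA TCG GCC AAT TTA AGA TTT GGA AGA GCG CGC TCC — ATG at 11, stop TAA at 14 → 6 nt.
Frame 3: GAT GTA GGA TGT AAC ATG TGT CAT CGG CCA ATT TAA GAT TTG GAA GAG CGC GCT — ATG at 18, stop TAA at 36 → 21 nt.
Longest: frame 3, positions 18–38, 21 nt = 7 codons = 6 aa. → 21 nucleotides.

21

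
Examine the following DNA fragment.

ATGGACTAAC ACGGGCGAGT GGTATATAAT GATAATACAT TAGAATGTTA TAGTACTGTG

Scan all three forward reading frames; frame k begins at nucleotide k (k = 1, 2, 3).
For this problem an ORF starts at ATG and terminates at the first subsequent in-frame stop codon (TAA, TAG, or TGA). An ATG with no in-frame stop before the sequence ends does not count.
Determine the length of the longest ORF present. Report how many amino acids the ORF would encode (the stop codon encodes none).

Frame 1: ATG GAC TAA CAC GGG CGA GTG GTA TAT AAT GAT AAT ACA TTA GAA TGT TAT AGT ACT GTG — ATG at 1, stop TAA at 7 → 9 nt.
Frame 2: TGG ACT AAC ACG GGC GAG TGG TAT ATA ATG ATA ATA CAT TAG AAT GTT ATA GTA CTG — ATG at 29, stop TAG at 41 → 15 nt.
Frame 3: GGA CTA ACA CGG GCG AGT GGT ATA TAA TGA TAA TAC ATT AGA ATG TTA TAG TAC TGT — ATG at 45, stop TAG at 51 → 9 nt.
Longest: frame 2, positions 29–43, 15 nt = 5 codons = 4 aa. → 4 amino acids.

4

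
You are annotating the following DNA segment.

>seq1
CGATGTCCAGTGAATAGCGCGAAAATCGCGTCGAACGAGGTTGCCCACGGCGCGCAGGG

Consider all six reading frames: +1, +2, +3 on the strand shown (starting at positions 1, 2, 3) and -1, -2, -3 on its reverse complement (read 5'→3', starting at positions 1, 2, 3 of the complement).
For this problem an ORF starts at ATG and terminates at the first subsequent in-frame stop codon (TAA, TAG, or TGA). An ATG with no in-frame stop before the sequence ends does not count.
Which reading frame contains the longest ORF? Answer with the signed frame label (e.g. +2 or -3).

Reverse complement (5'→3'): CCCTGCGCGCCGTGGGCAACCTCGTTCGACGCGATTTTCGCGCTATTCACTGGACATCG
Frame +1: CGA TGT CCA GTG AAT AGC GCG AAA ATC GCG TCG AAC GAG GTT GCC CAC GGC GCG CAG — no ATG→stop ORF.
Frame +2: GAT GTC CAG TGA ATA GCG CGA AAA TCG CGT CGA ACG AGG TTG CCC ACG GCG CGC AGG — no ATG→stop ORF.
Frame +3: ATG TCC AGT GAA TAG CGC GAA AAT CGC GTC GAA CGA GGT TGC CCA CGG CGC GCA GGG — ATG at 3, stop TAG at 15 → 15 nt.
Frame -1: CCC TGC GCG CCG TGG GCA ACC TCG TTC GAC GCG ATT TTC GCG CTA TTC ACT GGA CAT — no ATG→stop ORF.
Frame -2: CCT GCG CGC CGT GGG CAA CCT CGT TCG ACG CGA TTT TCG CGC TAT TCA CTG GAC ATC — no ATG→stop ORF.
Frame -3: CTG CGC GCC GTG GGC AAC CTC GTT CGA CGC GAT TTT CGC GCT ATT CAC TGG ACA TCG — no ATG→stop ORF.
Longest ORF is 15 nt in frame +3 (positions 3–17).

+3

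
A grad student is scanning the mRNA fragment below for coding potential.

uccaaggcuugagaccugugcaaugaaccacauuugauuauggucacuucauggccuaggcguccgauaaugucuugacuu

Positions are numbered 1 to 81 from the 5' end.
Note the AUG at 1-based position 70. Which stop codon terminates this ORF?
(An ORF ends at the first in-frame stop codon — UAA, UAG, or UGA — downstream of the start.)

UGA

Codons from position 70: AUG (70–72), UCU (73–75), UGA (76–78).
The first in-frame stop codon is UGA.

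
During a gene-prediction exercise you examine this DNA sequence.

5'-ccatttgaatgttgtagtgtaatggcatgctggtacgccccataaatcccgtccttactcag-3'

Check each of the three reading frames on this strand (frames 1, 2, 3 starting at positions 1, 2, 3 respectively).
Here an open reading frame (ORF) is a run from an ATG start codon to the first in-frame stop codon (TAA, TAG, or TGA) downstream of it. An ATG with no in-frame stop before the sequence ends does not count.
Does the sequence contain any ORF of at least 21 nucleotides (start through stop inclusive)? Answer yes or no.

yes

Frame 1: CCA TTT GAA TGT TGT AGT GTA ATG GCA TGC TGG TAC GCC CCA TAA ATC CCG TCC TTA CTC — ATG at 22, stop TAA at 43 → 24 nt.
Frame 2: CAT TTG AAT GTT GTA GTG TAA TGG CAT GCT GGT ACG CCC CAT AAA TCC CGT CCT TAC TCA — no ATG→stop ORF.
Frame 3: ATT TGA ATG TTG TAG TGT AAT GGC ATG CTG GTA CGC CCC ATA AAT CCC GTC CTT ACT CAG — ATG at 9, stop TAG at 15 → 9 nt.
Frame 1 has an ORF of 24 nucleotides (positions 22–45) ≥ 21, so yes.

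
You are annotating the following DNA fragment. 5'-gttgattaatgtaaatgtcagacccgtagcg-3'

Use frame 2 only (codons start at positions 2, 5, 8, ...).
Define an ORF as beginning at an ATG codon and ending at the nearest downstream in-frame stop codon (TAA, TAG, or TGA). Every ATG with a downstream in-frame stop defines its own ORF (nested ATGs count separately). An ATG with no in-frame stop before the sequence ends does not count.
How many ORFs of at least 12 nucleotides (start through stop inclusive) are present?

0

Frame 2: TTG ATT AAT GTA AAT GTC AGA CCC GTA GCG — no ATG→stop ORF.
No ORF reaches 12 nucleotides. Count = 0.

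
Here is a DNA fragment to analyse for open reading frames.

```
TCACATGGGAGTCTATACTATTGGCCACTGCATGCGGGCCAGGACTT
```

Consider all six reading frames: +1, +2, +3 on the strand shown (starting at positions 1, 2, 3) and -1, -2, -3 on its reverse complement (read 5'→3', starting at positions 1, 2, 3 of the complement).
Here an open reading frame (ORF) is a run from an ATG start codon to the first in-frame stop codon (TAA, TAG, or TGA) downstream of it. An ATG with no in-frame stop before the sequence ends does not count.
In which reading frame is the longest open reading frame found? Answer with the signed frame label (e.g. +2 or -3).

Reverse complement (5'→3'): AAGTCCTGGCCCGCATGCAGTGGCCAATAGTATAGACTCCCATGTGA
Frame +1: TCA CAT GGG AGT CTA TAC TAT TGG CCA CTG CAT GCG GGC CAG GAC — no ATG→stop ORF.
Frame +2: CAC ATG GGA GTC TAT ACT ATT GGC CAC TGC ATG CGG GCC AGG ACT — no ATG→stop ORF.
Frame +3: ACA TGG GAG TCT ATA CTA TTG GCC ACT GCA TGC GGG CCA GGA CTT — no ATG→stop ORF.
Frame -1: AAG TCC TGG CCC GCA TGC AGT GGC CAA TAG TAT AGA CTC CCA TGT — no ATG→stop ORF.
Frame -2: AGT CCT GGC CCG CAT GCA GTG GCC AAT AGT ATA GAC TCC CAT GTG — no ATG→stop ORF.
Frame -3: GTC CTG GCC CGC ATG CAG TGG CCA ATA GTA TAG ACT CCC ATG TGA — ATG at 15, stop TAG at 33 → 21 nt; ATG at 42, stop TGA at 45 → 6 nt.
Longest ORF is 21 nt in frame -3 (positions 15–35).

-3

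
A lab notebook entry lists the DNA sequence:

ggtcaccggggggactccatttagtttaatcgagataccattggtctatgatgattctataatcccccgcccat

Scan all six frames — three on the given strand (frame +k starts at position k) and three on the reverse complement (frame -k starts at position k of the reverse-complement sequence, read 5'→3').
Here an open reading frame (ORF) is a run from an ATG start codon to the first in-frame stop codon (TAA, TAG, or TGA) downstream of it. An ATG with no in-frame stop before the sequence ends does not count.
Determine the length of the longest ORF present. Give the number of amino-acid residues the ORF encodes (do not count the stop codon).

Reverse complement (5'→3'): ATGGGCGGGGGATTATAGAATCATCATAGACCAATGGTATCTCGATTAAACTAAATGGAGTCCCCCCGGTGACC
Frame +1: GGT CAC CGG GGG GAC TCC ATT TAG TTT AAT CGA GAT ACC ATT GGT CTA TGA TGA TTC TAT AAT CCC CCG CCC — no ATG→stop ORF.
Frame +2: GTC ACC GGG GGG ACT CCA TTT AGT TTA ATC GAG ATA CCA TTG GTC TAT GAT GAT TCT ATA ATC CCC CGC CCA — no ATG→stop ORF.
Frame +3: TCA CCG GGG GGA CTC CAT TTA GTT TAA TCG AGA TAC CAT TGG TCT ATG ATG ATT CTA TAA TCC CCC GCC CAT — ATG at 48, stop TAA at 60 → 15 nt; ATG at 51, stop TAA at 60 → 12 nt.
Frame -1: ATG GGC GGG GGA TTA TAG AAT CAT CAT AGA CCA ATG GTA TCT CGA TTA AAC TAA ATG GAG TCC CCC CGG TGA — ATG at 1, stop TAG at 16 → 18 nt; ATG at 34, stop TAA at 52 → 21 nt; ATG at 55, stop TGA at 70 → 18 nt.
Frame -2: TGG GCG GGG GAT TAT AGA ATC ATC ATA GAC CAA TGG TAT CTC GAT TAA ACT AAA TGG AGT CCC CCC GGT GAC — no ATG→stop ORF.
Frame -3: GGG CGG GGG ATT ATA GAA TCA TCA TAG ACC AAT GGT ATC TCG ATT AAA CTA AAT GGA GTC CCC CCG GTG ACC — no ATG→stop ORF.
Longest: frame -1, positions 34–54, 21 nt = 7 codons = 6 aa. → 6 amino acids.

6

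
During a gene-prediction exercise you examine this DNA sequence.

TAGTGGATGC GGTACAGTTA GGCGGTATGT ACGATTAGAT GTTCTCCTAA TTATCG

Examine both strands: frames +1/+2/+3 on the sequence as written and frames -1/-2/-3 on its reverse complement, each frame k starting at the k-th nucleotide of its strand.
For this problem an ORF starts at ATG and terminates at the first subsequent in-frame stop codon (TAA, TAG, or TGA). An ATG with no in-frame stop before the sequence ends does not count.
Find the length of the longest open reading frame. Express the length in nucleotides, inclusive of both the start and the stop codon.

15

Reverse complement (5'→3'): CGATAATTAGGAGAACATCTAATCGTACATACCGCCTAACTGTACCGCATCCACTA
Frame +1: TAG TGG ATG CGG TAC AGT TAG GCG GTA TGT ACG ATT AGA TGT TCT CCT AAT TAT — ATG at 7, stop TAG at 19 → 15 nt.
Frame +2: AGT GGA TGC GGT ACA GTT AGG CGG TAT GTA CGA TTA GAT GTT CTC CTA ATT ATC — no ATG→stop ORF.
Frame +3: GTG GAT GCG GTA CAG TTA GGC GGT ATG TAC GAT TAG ATG TTC TCC TAA TTA TCG — ATG at 27, stop TAG at 36 → 12 nt; ATG at 39, stop TAA at 48 → 12 nt.
Frame -1: CGA TAA TTA GGA GAA CAT CTA ATC GTA CAT ACC GCC TAA CTG TAC CGC ATC CAC — no ATG→stop ORF.
Frame -2: GAT AAT TAG GAG AAC ATC TAA TCG TAC ATA CCG CCT AAC TGT ACC GCA TCC ACT — no ATG→stop ORF.
Frame -3: ATA ATT AGG AGA ACA TCT AAT CGT ACA TAC CGC CTA ACT GTA CCG CAT CCA CTA — no ATG→stop ORF.
Longest: frame +1, positions 7–21, 15 nt = 5 codons = 4 aa. → 15 nucleotides.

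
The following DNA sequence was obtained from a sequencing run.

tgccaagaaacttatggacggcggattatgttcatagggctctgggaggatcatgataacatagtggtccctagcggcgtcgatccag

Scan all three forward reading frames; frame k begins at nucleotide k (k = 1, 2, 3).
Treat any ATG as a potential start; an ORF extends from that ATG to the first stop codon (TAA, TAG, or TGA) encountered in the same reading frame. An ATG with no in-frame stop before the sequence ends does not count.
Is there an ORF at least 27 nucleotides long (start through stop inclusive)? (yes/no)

no

Frame 1: TGC CAA GAA ACT TAT GGA CGG CGG ATT ATG TTC ATA GGG CTC TGG GAG GAT CAT GAT AAC ATA GTG GTC CCT AGC GGC GTC GAT CCA — no ATG→stop ORF.
Frame 2: GCC AAG AAA CTT ATG GAC GGC GGA TTA TGT TCA TAG GGC TCT GGG AGG ATC ATG ATA ACA TAG TGG TCC CTA GCG GCG TCG ATC CAG — ATG at 14, stop TAG at 35 → 24 nt; ATG at 53, stop TAG at 62 → 12 nt.
Frame 3: CCA AGA AAC TTA TGG ACG GCG GAT TAT GTT CAT AGG GCT CTG GGA GGA TCA TGA TAA CAT AGT GGT CCC TAG CGG CGT CGA TCC — no ATG→stop ORF.
Largest ORF found is 24 nucleotides < 27, so no.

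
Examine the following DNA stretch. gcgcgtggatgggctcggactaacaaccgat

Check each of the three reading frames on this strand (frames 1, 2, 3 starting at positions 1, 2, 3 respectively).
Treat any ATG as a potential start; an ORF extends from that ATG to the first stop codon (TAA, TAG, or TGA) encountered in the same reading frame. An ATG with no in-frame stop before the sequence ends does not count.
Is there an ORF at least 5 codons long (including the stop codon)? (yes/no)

yes

Frame 1: GCG CGT GGA TGG GCT CGG ACT AAC AAC CGA — no ATG→stop ORF.
Frame 2: CGC GTG GAT GGG CTC GGA CTA ACA ACC GAT — no ATG→stop ORF.
Frame 3: GCG TGG ATG GGC TCG GAC TAA CAA CCG — ATG at 9, stop TAA at 21 → 15 nt.
Frame 3 has an ORF of 5 codons (positions 9–23) ≥ 5, so yes.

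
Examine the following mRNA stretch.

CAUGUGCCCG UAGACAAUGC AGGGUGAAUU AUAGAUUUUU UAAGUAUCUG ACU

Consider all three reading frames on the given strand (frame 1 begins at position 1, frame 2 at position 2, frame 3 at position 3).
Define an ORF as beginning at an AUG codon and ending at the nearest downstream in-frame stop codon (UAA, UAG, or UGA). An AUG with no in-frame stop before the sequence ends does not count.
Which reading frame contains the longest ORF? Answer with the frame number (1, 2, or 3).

2

Frame 1: CAU GUG CCC GUA GAC AAU GCA GGG UGA AUU AUA GAU UUU UUA AGU AUC UGA — no AUG→stop ORF.
Frame 2: AUG UGC CCG UAG ACA AUG CAG GGU GAA UUA UAG AUU UUU UAA GUA UCU GAC — AUG at 2, stop UAG at 11 → 12 nt; AUG at 17, stop UAG at 32 → 18 nt.
Frame 3: UGU GCC CGU AGA CAA UGC AGG GUG AAU UAU AGA UUU UUU AAG UAU CUG ACU — no AUG→stop ORF.
Longest ORF is 18 nt in frame 2 (positions 17–34).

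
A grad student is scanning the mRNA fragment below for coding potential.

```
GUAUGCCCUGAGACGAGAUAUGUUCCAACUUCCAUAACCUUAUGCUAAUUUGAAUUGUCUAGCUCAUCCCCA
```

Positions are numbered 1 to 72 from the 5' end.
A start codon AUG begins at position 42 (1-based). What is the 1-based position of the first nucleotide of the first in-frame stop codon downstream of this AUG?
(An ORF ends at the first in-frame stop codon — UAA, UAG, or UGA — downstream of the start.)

51

Codons from position 42: AUG (42–44), CUA (45–47), AUU (48–50), UGA (51–53).
UGA is a stop codon; it begins at position 51.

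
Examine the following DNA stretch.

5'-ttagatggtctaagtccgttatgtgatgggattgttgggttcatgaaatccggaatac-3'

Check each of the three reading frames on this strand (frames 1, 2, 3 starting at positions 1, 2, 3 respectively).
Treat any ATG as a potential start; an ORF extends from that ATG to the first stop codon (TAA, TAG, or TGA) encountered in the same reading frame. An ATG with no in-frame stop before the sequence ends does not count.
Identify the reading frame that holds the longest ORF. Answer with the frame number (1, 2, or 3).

Frame 1: TTA GAT GGT CTA AGT CCG TTA TGT GAT GGG ATT GTT GGG TTC ATG AAA TCC GGA ATA — no ATG→stop ORF.
Frame 2: TAG ATG GTC TAA GTC CGT TAT GTG ATG GGA TTG TTG GGT TCA TGA AAT CCG GAA TAC — ATG at 5, stop TAA at 11 → 9 nt; ATG at 26, stop TGA at 44 → 21 nt.
Frame 3: AGA TGG TCT AAG TCC GTT ATG TGA TGG GAT TGT TGG GTT CAT GAA ATC CGG AAT — ATG at 21, stop TGA at 24 → 6 nt.
Longest ORF is 21 nt in frame 2 (positions 26–46).

2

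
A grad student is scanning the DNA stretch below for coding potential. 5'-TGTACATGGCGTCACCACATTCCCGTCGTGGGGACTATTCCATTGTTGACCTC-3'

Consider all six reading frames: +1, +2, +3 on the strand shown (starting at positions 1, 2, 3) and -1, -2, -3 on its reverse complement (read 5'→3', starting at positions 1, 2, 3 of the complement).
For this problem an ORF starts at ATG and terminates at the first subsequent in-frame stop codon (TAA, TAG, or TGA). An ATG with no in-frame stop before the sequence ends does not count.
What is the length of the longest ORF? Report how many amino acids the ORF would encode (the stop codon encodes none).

Reverse complement (5'→3'): GAGGTCAACAATGGAATAGTCCCCACGACGGGAATGTGGTGACGCCATGTACA
Frame +1: TGT ACA TGG CGT CAC CAC ATT CCC GTC GTG GGG ACT ATT CCA TTG TTG ACC — no ATG→stop ORF.
Frame +2: GTA CAT GGC GTC ACC ACA TTC CCG TCG TGG GGA CTA TTC CAT TGT TGA CCT — no ATG→stop ORF.
Frame +3: TAC ATG GCG TCA CCA CAT TCC CGT CGT GGG GAC TAT TCC ATT GTT GAC CTC — no ATG→stop ORF.
Frame -1: GAG GTC AAC AAT GGA ATA GTC CCC ACG ACG GGA ATG TGG TGA CGC CAT GTA — ATG at 34, stop TGA at 40 → 9 nt.
Frame -2: AGG TCA ACA ATG GAA TAG TCC CCA CGA CGG GAA TGT GGT GAC GCC ATG TAC — ATG at 11, stop TAG at 17 → 9 nt.
Frame -3: GGT CAA CAA TGG AAT AGT CCC CAC GAC GGG AAT GTG GTG ACG CCA TGT ACA — no ATG→stop ORF.
Longest: frame -1, positions 34–42, 9 nt = 3 codons = 2 aa. → 2 amino acids.

2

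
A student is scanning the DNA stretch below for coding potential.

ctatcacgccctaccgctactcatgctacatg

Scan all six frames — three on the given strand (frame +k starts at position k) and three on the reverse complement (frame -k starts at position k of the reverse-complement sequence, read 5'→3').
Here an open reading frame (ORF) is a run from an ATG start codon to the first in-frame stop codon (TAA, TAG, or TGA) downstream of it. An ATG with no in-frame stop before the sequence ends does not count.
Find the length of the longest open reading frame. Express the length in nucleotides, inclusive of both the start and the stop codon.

Reverse complement (5'→3'): CATGTAGCATGAGTAGCGGTAGGGCGTGATAG
Frame +1: CTA TCA CGC CCT ACC GCT ACT CAT GCT ACA — no ATG→stop ORF.
Frame +2: TAT CAC GCC CTA CCG CTA CTC ATG CTA CAT — no ATG→stop ORF.
Frame +3: ATC ACG CCC TAC CGC TAC TCA TGC TAC ATG — no ATG→stop ORF.
Frame -1: CAT GTA GCA TGA GTA GCG GTA GGG CGT GAT — no ATG→stop ORF.
Frame -2: ATG TAG CAT GAG TAG CGG TAG GGC GTG ATA — ATG at 2, stop TAG at 5 → 6 nt.
Frame -3: TGT AGC ATG AGT AGC GGT AGG GCG TGA TAG — ATG at 9, stop TGA at 27 → 21 nt.
Longest: frame -3, positions 9–29, 21 nt = 7 codons = 6 aa. → 21 nucleotides.

21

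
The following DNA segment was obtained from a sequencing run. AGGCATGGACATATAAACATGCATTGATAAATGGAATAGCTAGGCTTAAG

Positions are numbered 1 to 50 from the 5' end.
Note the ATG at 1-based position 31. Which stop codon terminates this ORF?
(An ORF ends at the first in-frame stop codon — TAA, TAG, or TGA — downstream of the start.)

TAG

Codons from position 31: ATG (31–33), GAA (34–36), TAG (37–39).
The first in-frame stop codon is TAG.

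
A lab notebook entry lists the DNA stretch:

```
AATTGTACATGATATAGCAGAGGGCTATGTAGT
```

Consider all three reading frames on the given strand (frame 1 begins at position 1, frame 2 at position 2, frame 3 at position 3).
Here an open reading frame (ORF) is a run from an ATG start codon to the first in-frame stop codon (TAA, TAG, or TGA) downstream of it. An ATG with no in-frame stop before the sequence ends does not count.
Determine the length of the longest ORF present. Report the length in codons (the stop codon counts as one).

3

Frame 1: AAT TGT ACA TGA TAT AGC AGA GGG CTA TGT AGT — no ATG→stop ORF.
Frame 2: ATT GTA CAT GAT ATA GCA GAG GGC TAT GTA — no ATG→stop ORF.
Frame 3: TTG TAC ATG ATA TAG CAG AGG GCT ATG TAG — ATG at 9, stop TAG at 15 → 9 nt; ATG at 27, stop TAG at 30 → 6 nt.
Longest: frame 3, positions 9–17, 9 nt = 3 codons = 2 aa. → 3 codons.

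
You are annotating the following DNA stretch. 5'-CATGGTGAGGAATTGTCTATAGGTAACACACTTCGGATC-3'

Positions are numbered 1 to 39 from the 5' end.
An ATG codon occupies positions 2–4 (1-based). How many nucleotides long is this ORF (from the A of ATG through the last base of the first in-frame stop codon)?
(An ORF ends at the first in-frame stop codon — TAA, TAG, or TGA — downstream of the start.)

Codons from position 2: ATG (2–4), GTG (5–7), AGG (8–10), AAT (11–13), TGT (14–16), CTA (17–19), TAG (20–22).
TAG is the first in-frame stop; ORF spans 2–22, 21 nucleotides.

21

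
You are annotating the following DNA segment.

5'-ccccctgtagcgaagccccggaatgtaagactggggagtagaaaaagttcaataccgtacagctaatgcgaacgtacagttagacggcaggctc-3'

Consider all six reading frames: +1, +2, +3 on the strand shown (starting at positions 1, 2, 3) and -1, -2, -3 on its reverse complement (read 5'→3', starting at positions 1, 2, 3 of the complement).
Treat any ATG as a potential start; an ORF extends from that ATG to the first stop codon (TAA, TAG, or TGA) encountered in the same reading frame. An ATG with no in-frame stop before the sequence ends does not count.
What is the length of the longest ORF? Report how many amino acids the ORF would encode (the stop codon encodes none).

Reverse complement (5'→3'): GAGCCTGCCGTCTAACTGTACGTTCGCATTAGCTGTACGGTATTGAACTTTTTCTACTCCCCAGTCTTACATTCCGGGGCTTCGCTACAGGGGG
Frame +1: CCC CCT GTA GCG AAG CCC CGG AAT GTA AGA CTG GGG AGT AGA AAA AGT TCA ATA CCG TAC AGC TAA TGC GAA CGT ACA GTT AGA CGG CAG GCT — no ATG→stop ORF.
Frame +2: CCC CTG TAG CGA AGC CCC GGA ATG TAA GAC TGG GGA GTA GAA AAA GTT CAA TAC CGT ACA GCT AAT GCG AAC GTA CAG TTA GAC GGC AGG CTC — ATG at 23, stop TAA at 26 → 6 nt.
Frame +3: CCC TGT AGC GAA GCC CCG GAA TGT AAG ACT GGG GAG TAG AAA AAG TTC AAT ACC GTA CAG CTA ATG CGA ACG TAC AGT TAG ACG GCA GGC — ATG at 66, stop TAG at 81 → 18 nt.
Frame -1: GAG CCT GCC GTC TAA CTG TAC GTT CGC ATT AGC TGT ACG GTA TTG AAC TTT TTC TAC TCC CCA GTC TTA CAT TCC GGG GCT TCG CTA CAG GGG — no ATG→stop ORF.
Frame -2: AGC CTG CCG TCT AAC TGT ACG TTC GCA TTA GCT GTA CGG TAT TGA ACT TTT TCT ACT CCC CAG TCT TAC ATT CCG GGG CTT CGC TAC AGG GGG — no ATG→stop ORF.
Frame -3: GCC TGC CGT CTA ACT GTA CGT TCG CAT TAG CTG TAC GGT ATT GAA CTT TTT CTA CTC CCC AGT CTT ACA TTC CGG GGC TTC GCT ACA GGG — no ATG→stop ORF.
Longest: frame +3, positions 66–83, 18 nt = 6 codons = 5 aa. → 5 amino acids.

5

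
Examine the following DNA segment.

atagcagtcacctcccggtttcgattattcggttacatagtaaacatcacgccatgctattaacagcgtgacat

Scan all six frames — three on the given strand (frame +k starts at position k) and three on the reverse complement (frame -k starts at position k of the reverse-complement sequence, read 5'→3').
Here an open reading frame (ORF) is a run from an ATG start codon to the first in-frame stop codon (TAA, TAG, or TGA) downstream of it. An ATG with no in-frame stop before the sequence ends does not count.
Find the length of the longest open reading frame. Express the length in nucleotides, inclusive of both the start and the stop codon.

Reverse complement (5'→3'): ATGTCACGCTGTTAATAGCATGGCGTGATGTTTACTATGTAACCGAATAATCGAAACCGGGAGGTGACTGCTAT
Frame +1: ATA GCA GTC ACC TCC CGG TTT CGA TTA TTC GGT TAC ATA GTA AAC ATC ACG CCA TGC TAT TAA CAG CGT GAC — no ATG→stop ORF.
Frame +2: TAG CAG TCA CCT CCC GGT TTC GAT TAT TCG GTT ACA TAG TAA ACA TCA CGC CAT GCT ATT AAC AGC GTG ACA — no ATG→stop ORF.
Frame +3: AGC AGT CAC CTC CCG GTT TCG ATT ATT CGG TTA CAT AGT AAA CAT CAC GCC ATG CTA TTA ACA GCG TGA CAT — ATG at 54, stop TGA at 69 → 18 nt.
Frame -1: ATG TCA CGC TGT TAA TAG CAT GGC GTG ATG TTT ACT ATG TAA CCG AAT AAT CGA AAC CGG GAG GTG ACT GCT — ATG at 1, stop TAA at 13 → 15 nt; ATG at 28, stop TAA at 40 → 15 nt; ATG at 37, stop TAA at 40 → 6 nt.
Frame -2: TGT CAC GCT GTT AAT AGC ATG GCG TGA TGT TTA CTA TGT AAC CGA ATA ATC GAA ACC GGG AGG TGA CTG CTA — ATG at 20, stop TGA at 26 → 9 nt.
Frame -3: GTC ACG CTG TTA ATA GCA TGG CGT GAT GTT TAC TAT GTA ACC GAA TAA TCG AAA CCG GGA GGT GAC TGC TAT — no ATG→stop ORF.
Longest: frame +3, positions 54–71, 18 nt = 6 codons = 5 aa. → 18 nucleotides.

18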